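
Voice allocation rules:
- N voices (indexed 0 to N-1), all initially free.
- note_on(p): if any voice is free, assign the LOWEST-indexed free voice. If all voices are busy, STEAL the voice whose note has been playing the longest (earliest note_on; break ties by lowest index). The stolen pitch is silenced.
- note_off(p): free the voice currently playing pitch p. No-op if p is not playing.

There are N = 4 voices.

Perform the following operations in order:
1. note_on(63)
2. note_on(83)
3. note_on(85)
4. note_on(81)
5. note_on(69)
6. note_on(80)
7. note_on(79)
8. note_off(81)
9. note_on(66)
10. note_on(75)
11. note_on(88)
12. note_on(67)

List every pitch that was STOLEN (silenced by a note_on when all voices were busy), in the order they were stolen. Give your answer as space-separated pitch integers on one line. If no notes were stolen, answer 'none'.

Answer: 63 83 85 69 80 79

Derivation:
Op 1: note_on(63): voice 0 is free -> assigned | voices=[63 - - -]
Op 2: note_on(83): voice 1 is free -> assigned | voices=[63 83 - -]
Op 3: note_on(85): voice 2 is free -> assigned | voices=[63 83 85 -]
Op 4: note_on(81): voice 3 is free -> assigned | voices=[63 83 85 81]
Op 5: note_on(69): all voices busy, STEAL voice 0 (pitch 63, oldest) -> assign | voices=[69 83 85 81]
Op 6: note_on(80): all voices busy, STEAL voice 1 (pitch 83, oldest) -> assign | voices=[69 80 85 81]
Op 7: note_on(79): all voices busy, STEAL voice 2 (pitch 85, oldest) -> assign | voices=[69 80 79 81]
Op 8: note_off(81): free voice 3 | voices=[69 80 79 -]
Op 9: note_on(66): voice 3 is free -> assigned | voices=[69 80 79 66]
Op 10: note_on(75): all voices busy, STEAL voice 0 (pitch 69, oldest) -> assign | voices=[75 80 79 66]
Op 11: note_on(88): all voices busy, STEAL voice 1 (pitch 80, oldest) -> assign | voices=[75 88 79 66]
Op 12: note_on(67): all voices busy, STEAL voice 2 (pitch 79, oldest) -> assign | voices=[75 88 67 66]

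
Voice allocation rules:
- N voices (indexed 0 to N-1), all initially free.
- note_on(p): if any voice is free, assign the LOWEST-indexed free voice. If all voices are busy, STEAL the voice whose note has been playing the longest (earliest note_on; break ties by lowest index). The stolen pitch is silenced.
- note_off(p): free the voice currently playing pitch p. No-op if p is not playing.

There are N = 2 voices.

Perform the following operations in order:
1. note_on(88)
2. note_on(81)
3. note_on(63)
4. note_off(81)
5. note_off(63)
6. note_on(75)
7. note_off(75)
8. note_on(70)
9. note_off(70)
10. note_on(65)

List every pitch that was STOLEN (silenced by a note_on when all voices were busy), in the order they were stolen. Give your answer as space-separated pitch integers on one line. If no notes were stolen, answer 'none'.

Op 1: note_on(88): voice 0 is free -> assigned | voices=[88 -]
Op 2: note_on(81): voice 1 is free -> assigned | voices=[88 81]
Op 3: note_on(63): all voices busy, STEAL voice 0 (pitch 88, oldest) -> assign | voices=[63 81]
Op 4: note_off(81): free voice 1 | voices=[63 -]
Op 5: note_off(63): free voice 0 | voices=[- -]
Op 6: note_on(75): voice 0 is free -> assigned | voices=[75 -]
Op 7: note_off(75): free voice 0 | voices=[- -]
Op 8: note_on(70): voice 0 is free -> assigned | voices=[70 -]
Op 9: note_off(70): free voice 0 | voices=[- -]
Op 10: note_on(65): voice 0 is free -> assigned | voices=[65 -]

Answer: 88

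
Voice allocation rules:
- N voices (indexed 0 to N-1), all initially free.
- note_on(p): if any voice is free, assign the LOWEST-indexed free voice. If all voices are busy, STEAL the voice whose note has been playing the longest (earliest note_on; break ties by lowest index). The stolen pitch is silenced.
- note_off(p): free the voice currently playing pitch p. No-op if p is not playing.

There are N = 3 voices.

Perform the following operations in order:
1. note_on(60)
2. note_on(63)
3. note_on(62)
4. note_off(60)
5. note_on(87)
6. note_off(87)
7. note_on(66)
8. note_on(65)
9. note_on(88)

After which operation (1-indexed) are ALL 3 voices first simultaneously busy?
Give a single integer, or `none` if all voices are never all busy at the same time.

Op 1: note_on(60): voice 0 is free -> assigned | voices=[60 - -]
Op 2: note_on(63): voice 1 is free -> assigned | voices=[60 63 -]
Op 3: note_on(62): voice 2 is free -> assigned | voices=[60 63 62]
Op 4: note_off(60): free voice 0 | voices=[- 63 62]
Op 5: note_on(87): voice 0 is free -> assigned | voices=[87 63 62]
Op 6: note_off(87): free voice 0 | voices=[- 63 62]
Op 7: note_on(66): voice 0 is free -> assigned | voices=[66 63 62]
Op 8: note_on(65): all voices busy, STEAL voice 1 (pitch 63, oldest) -> assign | voices=[66 65 62]
Op 9: note_on(88): all voices busy, STEAL voice 2 (pitch 62, oldest) -> assign | voices=[66 65 88]

Answer: 3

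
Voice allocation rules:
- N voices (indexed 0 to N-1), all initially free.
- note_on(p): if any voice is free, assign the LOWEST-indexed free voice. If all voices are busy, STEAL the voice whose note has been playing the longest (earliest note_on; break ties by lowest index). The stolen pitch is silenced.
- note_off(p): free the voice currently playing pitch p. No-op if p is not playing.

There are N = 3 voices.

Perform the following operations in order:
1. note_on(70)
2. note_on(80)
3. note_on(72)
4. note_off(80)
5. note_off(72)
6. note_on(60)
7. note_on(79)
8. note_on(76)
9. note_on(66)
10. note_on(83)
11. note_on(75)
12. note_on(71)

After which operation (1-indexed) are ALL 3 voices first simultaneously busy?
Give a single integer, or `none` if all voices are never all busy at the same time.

Op 1: note_on(70): voice 0 is free -> assigned | voices=[70 - -]
Op 2: note_on(80): voice 1 is free -> assigned | voices=[70 80 -]
Op 3: note_on(72): voice 2 is free -> assigned | voices=[70 80 72]
Op 4: note_off(80): free voice 1 | voices=[70 - 72]
Op 5: note_off(72): free voice 2 | voices=[70 - -]
Op 6: note_on(60): voice 1 is free -> assigned | voices=[70 60 -]
Op 7: note_on(79): voice 2 is free -> assigned | voices=[70 60 79]
Op 8: note_on(76): all voices busy, STEAL voice 0 (pitch 70, oldest) -> assign | voices=[76 60 79]
Op 9: note_on(66): all voices busy, STEAL voice 1 (pitch 60, oldest) -> assign | voices=[76 66 79]
Op 10: note_on(83): all voices busy, STEAL voice 2 (pitch 79, oldest) -> assign | voices=[76 66 83]
Op 11: note_on(75): all voices busy, STEAL voice 0 (pitch 76, oldest) -> assign | voices=[75 66 83]
Op 12: note_on(71): all voices busy, STEAL voice 1 (pitch 66, oldest) -> assign | voices=[75 71 83]

Answer: 3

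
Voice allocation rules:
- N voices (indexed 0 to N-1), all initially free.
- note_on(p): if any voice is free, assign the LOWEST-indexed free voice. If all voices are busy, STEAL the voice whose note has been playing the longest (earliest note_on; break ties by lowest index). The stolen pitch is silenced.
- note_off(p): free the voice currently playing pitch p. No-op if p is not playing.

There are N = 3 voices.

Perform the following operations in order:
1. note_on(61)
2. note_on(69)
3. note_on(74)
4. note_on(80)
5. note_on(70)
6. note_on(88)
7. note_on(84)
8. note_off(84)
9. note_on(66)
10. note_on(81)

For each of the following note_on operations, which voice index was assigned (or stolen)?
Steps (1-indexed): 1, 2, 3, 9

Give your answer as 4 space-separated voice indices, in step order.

Op 1: note_on(61): voice 0 is free -> assigned | voices=[61 - -]
Op 2: note_on(69): voice 1 is free -> assigned | voices=[61 69 -]
Op 3: note_on(74): voice 2 is free -> assigned | voices=[61 69 74]
Op 4: note_on(80): all voices busy, STEAL voice 0 (pitch 61, oldest) -> assign | voices=[80 69 74]
Op 5: note_on(70): all voices busy, STEAL voice 1 (pitch 69, oldest) -> assign | voices=[80 70 74]
Op 6: note_on(88): all voices busy, STEAL voice 2 (pitch 74, oldest) -> assign | voices=[80 70 88]
Op 7: note_on(84): all voices busy, STEAL voice 0 (pitch 80, oldest) -> assign | voices=[84 70 88]
Op 8: note_off(84): free voice 0 | voices=[- 70 88]
Op 9: note_on(66): voice 0 is free -> assigned | voices=[66 70 88]
Op 10: note_on(81): all voices busy, STEAL voice 1 (pitch 70, oldest) -> assign | voices=[66 81 88]

Answer: 0 1 2 0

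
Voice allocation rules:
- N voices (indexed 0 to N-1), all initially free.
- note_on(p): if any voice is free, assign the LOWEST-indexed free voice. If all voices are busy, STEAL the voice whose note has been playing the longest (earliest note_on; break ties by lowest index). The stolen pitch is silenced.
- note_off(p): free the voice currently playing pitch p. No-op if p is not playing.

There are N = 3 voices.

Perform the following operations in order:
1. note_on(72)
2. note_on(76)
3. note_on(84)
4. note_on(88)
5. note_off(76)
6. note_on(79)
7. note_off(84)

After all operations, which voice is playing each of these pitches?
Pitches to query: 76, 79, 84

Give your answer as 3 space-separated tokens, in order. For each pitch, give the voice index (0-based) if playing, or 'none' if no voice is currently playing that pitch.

Answer: none 1 none

Derivation:
Op 1: note_on(72): voice 0 is free -> assigned | voices=[72 - -]
Op 2: note_on(76): voice 1 is free -> assigned | voices=[72 76 -]
Op 3: note_on(84): voice 2 is free -> assigned | voices=[72 76 84]
Op 4: note_on(88): all voices busy, STEAL voice 0 (pitch 72, oldest) -> assign | voices=[88 76 84]
Op 5: note_off(76): free voice 1 | voices=[88 - 84]
Op 6: note_on(79): voice 1 is free -> assigned | voices=[88 79 84]
Op 7: note_off(84): free voice 2 | voices=[88 79 -]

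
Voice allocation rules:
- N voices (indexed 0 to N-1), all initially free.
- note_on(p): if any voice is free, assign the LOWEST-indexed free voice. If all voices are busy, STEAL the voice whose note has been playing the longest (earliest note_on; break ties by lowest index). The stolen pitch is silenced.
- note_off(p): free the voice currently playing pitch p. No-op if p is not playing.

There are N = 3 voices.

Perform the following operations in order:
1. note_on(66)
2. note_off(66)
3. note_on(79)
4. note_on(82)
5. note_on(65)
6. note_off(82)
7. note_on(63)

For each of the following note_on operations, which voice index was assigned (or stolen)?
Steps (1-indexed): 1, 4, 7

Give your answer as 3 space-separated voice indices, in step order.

Op 1: note_on(66): voice 0 is free -> assigned | voices=[66 - -]
Op 2: note_off(66): free voice 0 | voices=[- - -]
Op 3: note_on(79): voice 0 is free -> assigned | voices=[79 - -]
Op 4: note_on(82): voice 1 is free -> assigned | voices=[79 82 -]
Op 5: note_on(65): voice 2 is free -> assigned | voices=[79 82 65]
Op 6: note_off(82): free voice 1 | voices=[79 - 65]
Op 7: note_on(63): voice 1 is free -> assigned | voices=[79 63 65]

Answer: 0 1 1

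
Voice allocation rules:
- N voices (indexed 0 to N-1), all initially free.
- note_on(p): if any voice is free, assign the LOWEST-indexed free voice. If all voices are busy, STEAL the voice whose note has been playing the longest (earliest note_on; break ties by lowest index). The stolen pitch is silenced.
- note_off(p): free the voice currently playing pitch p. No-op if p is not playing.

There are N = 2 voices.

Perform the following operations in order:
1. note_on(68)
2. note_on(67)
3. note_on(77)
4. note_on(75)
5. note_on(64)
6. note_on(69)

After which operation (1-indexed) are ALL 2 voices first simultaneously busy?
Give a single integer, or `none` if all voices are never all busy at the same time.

Op 1: note_on(68): voice 0 is free -> assigned | voices=[68 -]
Op 2: note_on(67): voice 1 is free -> assigned | voices=[68 67]
Op 3: note_on(77): all voices busy, STEAL voice 0 (pitch 68, oldest) -> assign | voices=[77 67]
Op 4: note_on(75): all voices busy, STEAL voice 1 (pitch 67, oldest) -> assign | voices=[77 75]
Op 5: note_on(64): all voices busy, STEAL voice 0 (pitch 77, oldest) -> assign | voices=[64 75]
Op 6: note_on(69): all voices busy, STEAL voice 1 (pitch 75, oldest) -> assign | voices=[64 69]

Answer: 2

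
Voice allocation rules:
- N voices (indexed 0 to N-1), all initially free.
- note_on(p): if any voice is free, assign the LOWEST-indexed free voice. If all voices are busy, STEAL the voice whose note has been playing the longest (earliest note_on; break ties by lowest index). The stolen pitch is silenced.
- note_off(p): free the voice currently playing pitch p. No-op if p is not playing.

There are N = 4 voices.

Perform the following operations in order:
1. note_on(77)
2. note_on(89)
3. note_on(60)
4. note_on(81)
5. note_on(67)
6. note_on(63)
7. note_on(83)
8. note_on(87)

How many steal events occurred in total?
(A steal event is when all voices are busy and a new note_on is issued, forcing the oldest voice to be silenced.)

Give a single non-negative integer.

Op 1: note_on(77): voice 0 is free -> assigned | voices=[77 - - -]
Op 2: note_on(89): voice 1 is free -> assigned | voices=[77 89 - -]
Op 3: note_on(60): voice 2 is free -> assigned | voices=[77 89 60 -]
Op 4: note_on(81): voice 3 is free -> assigned | voices=[77 89 60 81]
Op 5: note_on(67): all voices busy, STEAL voice 0 (pitch 77, oldest) -> assign | voices=[67 89 60 81]
Op 6: note_on(63): all voices busy, STEAL voice 1 (pitch 89, oldest) -> assign | voices=[67 63 60 81]
Op 7: note_on(83): all voices busy, STEAL voice 2 (pitch 60, oldest) -> assign | voices=[67 63 83 81]
Op 8: note_on(87): all voices busy, STEAL voice 3 (pitch 81, oldest) -> assign | voices=[67 63 83 87]

Answer: 4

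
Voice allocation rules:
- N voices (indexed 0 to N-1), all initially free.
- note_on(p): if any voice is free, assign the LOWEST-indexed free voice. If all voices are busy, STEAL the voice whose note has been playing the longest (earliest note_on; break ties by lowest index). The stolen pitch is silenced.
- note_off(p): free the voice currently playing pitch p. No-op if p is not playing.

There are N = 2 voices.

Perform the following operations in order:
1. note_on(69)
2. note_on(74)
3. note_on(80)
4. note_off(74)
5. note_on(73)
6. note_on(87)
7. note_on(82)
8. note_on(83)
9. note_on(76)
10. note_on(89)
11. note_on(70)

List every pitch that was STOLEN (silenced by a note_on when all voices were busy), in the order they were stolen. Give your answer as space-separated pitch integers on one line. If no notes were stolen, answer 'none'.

Op 1: note_on(69): voice 0 is free -> assigned | voices=[69 -]
Op 2: note_on(74): voice 1 is free -> assigned | voices=[69 74]
Op 3: note_on(80): all voices busy, STEAL voice 0 (pitch 69, oldest) -> assign | voices=[80 74]
Op 4: note_off(74): free voice 1 | voices=[80 -]
Op 5: note_on(73): voice 1 is free -> assigned | voices=[80 73]
Op 6: note_on(87): all voices busy, STEAL voice 0 (pitch 80, oldest) -> assign | voices=[87 73]
Op 7: note_on(82): all voices busy, STEAL voice 1 (pitch 73, oldest) -> assign | voices=[87 82]
Op 8: note_on(83): all voices busy, STEAL voice 0 (pitch 87, oldest) -> assign | voices=[83 82]
Op 9: note_on(76): all voices busy, STEAL voice 1 (pitch 82, oldest) -> assign | voices=[83 76]
Op 10: note_on(89): all voices busy, STEAL voice 0 (pitch 83, oldest) -> assign | voices=[89 76]
Op 11: note_on(70): all voices busy, STEAL voice 1 (pitch 76, oldest) -> assign | voices=[89 70]

Answer: 69 80 73 87 82 83 76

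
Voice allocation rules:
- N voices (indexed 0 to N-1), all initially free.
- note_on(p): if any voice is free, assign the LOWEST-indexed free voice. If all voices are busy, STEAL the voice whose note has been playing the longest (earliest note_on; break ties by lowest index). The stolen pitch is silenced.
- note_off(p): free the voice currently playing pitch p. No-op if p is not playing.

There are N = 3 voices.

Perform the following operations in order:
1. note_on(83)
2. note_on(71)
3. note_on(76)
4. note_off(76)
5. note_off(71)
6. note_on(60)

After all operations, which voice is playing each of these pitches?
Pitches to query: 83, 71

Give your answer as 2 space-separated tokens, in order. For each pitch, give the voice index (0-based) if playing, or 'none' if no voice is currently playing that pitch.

Answer: 0 none

Derivation:
Op 1: note_on(83): voice 0 is free -> assigned | voices=[83 - -]
Op 2: note_on(71): voice 1 is free -> assigned | voices=[83 71 -]
Op 3: note_on(76): voice 2 is free -> assigned | voices=[83 71 76]
Op 4: note_off(76): free voice 2 | voices=[83 71 -]
Op 5: note_off(71): free voice 1 | voices=[83 - -]
Op 6: note_on(60): voice 1 is free -> assigned | voices=[83 60 -]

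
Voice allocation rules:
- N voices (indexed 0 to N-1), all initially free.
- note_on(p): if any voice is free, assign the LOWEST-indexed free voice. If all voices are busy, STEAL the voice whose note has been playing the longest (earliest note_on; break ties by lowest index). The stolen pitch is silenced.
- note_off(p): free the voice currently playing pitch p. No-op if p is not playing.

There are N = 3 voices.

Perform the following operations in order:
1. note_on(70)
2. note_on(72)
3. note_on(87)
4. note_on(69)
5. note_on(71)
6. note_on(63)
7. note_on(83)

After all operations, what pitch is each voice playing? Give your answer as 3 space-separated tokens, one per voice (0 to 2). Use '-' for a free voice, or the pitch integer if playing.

Op 1: note_on(70): voice 0 is free -> assigned | voices=[70 - -]
Op 2: note_on(72): voice 1 is free -> assigned | voices=[70 72 -]
Op 3: note_on(87): voice 2 is free -> assigned | voices=[70 72 87]
Op 4: note_on(69): all voices busy, STEAL voice 0 (pitch 70, oldest) -> assign | voices=[69 72 87]
Op 5: note_on(71): all voices busy, STEAL voice 1 (pitch 72, oldest) -> assign | voices=[69 71 87]
Op 6: note_on(63): all voices busy, STEAL voice 2 (pitch 87, oldest) -> assign | voices=[69 71 63]
Op 7: note_on(83): all voices busy, STEAL voice 0 (pitch 69, oldest) -> assign | voices=[83 71 63]

Answer: 83 71 63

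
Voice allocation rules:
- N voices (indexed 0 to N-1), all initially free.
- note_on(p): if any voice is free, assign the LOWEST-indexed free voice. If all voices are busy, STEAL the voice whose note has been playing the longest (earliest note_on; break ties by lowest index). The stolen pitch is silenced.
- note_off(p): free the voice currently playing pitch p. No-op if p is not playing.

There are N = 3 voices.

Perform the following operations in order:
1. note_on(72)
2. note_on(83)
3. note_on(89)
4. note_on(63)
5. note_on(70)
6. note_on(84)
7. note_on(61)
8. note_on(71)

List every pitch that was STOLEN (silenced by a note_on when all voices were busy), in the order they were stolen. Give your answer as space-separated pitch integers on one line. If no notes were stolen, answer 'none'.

Answer: 72 83 89 63 70

Derivation:
Op 1: note_on(72): voice 0 is free -> assigned | voices=[72 - -]
Op 2: note_on(83): voice 1 is free -> assigned | voices=[72 83 -]
Op 3: note_on(89): voice 2 is free -> assigned | voices=[72 83 89]
Op 4: note_on(63): all voices busy, STEAL voice 0 (pitch 72, oldest) -> assign | voices=[63 83 89]
Op 5: note_on(70): all voices busy, STEAL voice 1 (pitch 83, oldest) -> assign | voices=[63 70 89]
Op 6: note_on(84): all voices busy, STEAL voice 2 (pitch 89, oldest) -> assign | voices=[63 70 84]
Op 7: note_on(61): all voices busy, STEAL voice 0 (pitch 63, oldest) -> assign | voices=[61 70 84]
Op 8: note_on(71): all voices busy, STEAL voice 1 (pitch 70, oldest) -> assign | voices=[61 71 84]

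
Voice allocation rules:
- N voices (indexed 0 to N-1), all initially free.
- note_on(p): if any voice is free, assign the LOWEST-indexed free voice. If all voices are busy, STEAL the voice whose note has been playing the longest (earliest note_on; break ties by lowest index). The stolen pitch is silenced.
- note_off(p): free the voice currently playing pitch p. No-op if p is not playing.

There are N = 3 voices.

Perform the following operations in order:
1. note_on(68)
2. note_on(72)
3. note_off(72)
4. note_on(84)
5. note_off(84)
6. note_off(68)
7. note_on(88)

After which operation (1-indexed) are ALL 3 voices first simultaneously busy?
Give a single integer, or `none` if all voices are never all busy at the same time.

Op 1: note_on(68): voice 0 is free -> assigned | voices=[68 - -]
Op 2: note_on(72): voice 1 is free -> assigned | voices=[68 72 -]
Op 3: note_off(72): free voice 1 | voices=[68 - -]
Op 4: note_on(84): voice 1 is free -> assigned | voices=[68 84 -]
Op 5: note_off(84): free voice 1 | voices=[68 - -]
Op 6: note_off(68): free voice 0 | voices=[- - -]
Op 7: note_on(88): voice 0 is free -> assigned | voices=[88 - -]

Answer: none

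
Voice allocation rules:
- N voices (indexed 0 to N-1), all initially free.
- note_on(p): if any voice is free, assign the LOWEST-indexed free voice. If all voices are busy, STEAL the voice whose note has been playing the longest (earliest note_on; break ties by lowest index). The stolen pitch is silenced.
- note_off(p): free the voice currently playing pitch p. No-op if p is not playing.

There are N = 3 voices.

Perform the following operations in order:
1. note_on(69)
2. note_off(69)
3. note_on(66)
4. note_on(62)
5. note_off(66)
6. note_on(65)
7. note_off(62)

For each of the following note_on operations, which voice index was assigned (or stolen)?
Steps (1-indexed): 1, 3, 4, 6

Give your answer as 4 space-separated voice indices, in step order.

Op 1: note_on(69): voice 0 is free -> assigned | voices=[69 - -]
Op 2: note_off(69): free voice 0 | voices=[- - -]
Op 3: note_on(66): voice 0 is free -> assigned | voices=[66 - -]
Op 4: note_on(62): voice 1 is free -> assigned | voices=[66 62 -]
Op 5: note_off(66): free voice 0 | voices=[- 62 -]
Op 6: note_on(65): voice 0 is free -> assigned | voices=[65 62 -]
Op 7: note_off(62): free voice 1 | voices=[65 - -]

Answer: 0 0 1 0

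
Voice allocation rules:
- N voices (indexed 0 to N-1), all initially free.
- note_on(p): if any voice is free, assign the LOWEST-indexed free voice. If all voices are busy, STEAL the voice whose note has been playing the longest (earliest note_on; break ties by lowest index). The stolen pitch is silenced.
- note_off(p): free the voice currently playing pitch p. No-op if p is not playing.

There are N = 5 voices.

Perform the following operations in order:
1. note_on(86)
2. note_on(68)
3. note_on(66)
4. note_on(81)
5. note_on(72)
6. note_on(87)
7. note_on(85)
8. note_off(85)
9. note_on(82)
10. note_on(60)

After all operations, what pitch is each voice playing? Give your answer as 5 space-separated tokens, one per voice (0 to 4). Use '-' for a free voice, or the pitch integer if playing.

Op 1: note_on(86): voice 0 is free -> assigned | voices=[86 - - - -]
Op 2: note_on(68): voice 1 is free -> assigned | voices=[86 68 - - -]
Op 3: note_on(66): voice 2 is free -> assigned | voices=[86 68 66 - -]
Op 4: note_on(81): voice 3 is free -> assigned | voices=[86 68 66 81 -]
Op 5: note_on(72): voice 4 is free -> assigned | voices=[86 68 66 81 72]
Op 6: note_on(87): all voices busy, STEAL voice 0 (pitch 86, oldest) -> assign | voices=[87 68 66 81 72]
Op 7: note_on(85): all voices busy, STEAL voice 1 (pitch 68, oldest) -> assign | voices=[87 85 66 81 72]
Op 8: note_off(85): free voice 1 | voices=[87 - 66 81 72]
Op 9: note_on(82): voice 1 is free -> assigned | voices=[87 82 66 81 72]
Op 10: note_on(60): all voices busy, STEAL voice 2 (pitch 66, oldest) -> assign | voices=[87 82 60 81 72]

Answer: 87 82 60 81 72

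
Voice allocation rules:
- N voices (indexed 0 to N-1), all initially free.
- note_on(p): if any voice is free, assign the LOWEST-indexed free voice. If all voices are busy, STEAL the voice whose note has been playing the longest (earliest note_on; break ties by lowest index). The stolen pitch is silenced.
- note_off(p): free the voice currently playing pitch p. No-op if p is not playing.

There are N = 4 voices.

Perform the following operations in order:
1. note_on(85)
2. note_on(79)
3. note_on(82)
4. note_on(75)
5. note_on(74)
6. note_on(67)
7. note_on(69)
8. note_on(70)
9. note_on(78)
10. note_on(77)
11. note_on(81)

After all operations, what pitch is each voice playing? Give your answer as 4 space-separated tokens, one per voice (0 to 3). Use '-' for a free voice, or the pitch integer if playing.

Op 1: note_on(85): voice 0 is free -> assigned | voices=[85 - - -]
Op 2: note_on(79): voice 1 is free -> assigned | voices=[85 79 - -]
Op 3: note_on(82): voice 2 is free -> assigned | voices=[85 79 82 -]
Op 4: note_on(75): voice 3 is free -> assigned | voices=[85 79 82 75]
Op 5: note_on(74): all voices busy, STEAL voice 0 (pitch 85, oldest) -> assign | voices=[74 79 82 75]
Op 6: note_on(67): all voices busy, STEAL voice 1 (pitch 79, oldest) -> assign | voices=[74 67 82 75]
Op 7: note_on(69): all voices busy, STEAL voice 2 (pitch 82, oldest) -> assign | voices=[74 67 69 75]
Op 8: note_on(70): all voices busy, STEAL voice 3 (pitch 75, oldest) -> assign | voices=[74 67 69 70]
Op 9: note_on(78): all voices busy, STEAL voice 0 (pitch 74, oldest) -> assign | voices=[78 67 69 70]
Op 10: note_on(77): all voices busy, STEAL voice 1 (pitch 67, oldest) -> assign | voices=[78 77 69 70]
Op 11: note_on(81): all voices busy, STEAL voice 2 (pitch 69, oldest) -> assign | voices=[78 77 81 70]

Answer: 78 77 81 70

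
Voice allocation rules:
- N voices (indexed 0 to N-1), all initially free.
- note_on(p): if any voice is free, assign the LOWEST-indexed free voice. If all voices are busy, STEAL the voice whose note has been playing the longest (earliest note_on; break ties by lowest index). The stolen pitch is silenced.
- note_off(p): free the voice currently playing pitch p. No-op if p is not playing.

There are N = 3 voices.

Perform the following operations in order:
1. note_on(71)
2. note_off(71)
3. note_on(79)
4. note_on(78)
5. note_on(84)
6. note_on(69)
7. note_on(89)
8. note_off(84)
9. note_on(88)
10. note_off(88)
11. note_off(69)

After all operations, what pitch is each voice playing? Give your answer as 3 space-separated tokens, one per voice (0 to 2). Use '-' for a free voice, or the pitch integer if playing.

Op 1: note_on(71): voice 0 is free -> assigned | voices=[71 - -]
Op 2: note_off(71): free voice 0 | voices=[- - -]
Op 3: note_on(79): voice 0 is free -> assigned | voices=[79 - -]
Op 4: note_on(78): voice 1 is free -> assigned | voices=[79 78 -]
Op 5: note_on(84): voice 2 is free -> assigned | voices=[79 78 84]
Op 6: note_on(69): all voices busy, STEAL voice 0 (pitch 79, oldest) -> assign | voices=[69 78 84]
Op 7: note_on(89): all voices busy, STEAL voice 1 (pitch 78, oldest) -> assign | voices=[69 89 84]
Op 8: note_off(84): free voice 2 | voices=[69 89 -]
Op 9: note_on(88): voice 2 is free -> assigned | voices=[69 89 88]
Op 10: note_off(88): free voice 2 | voices=[69 89 -]
Op 11: note_off(69): free voice 0 | voices=[- 89 -]

Answer: - 89 -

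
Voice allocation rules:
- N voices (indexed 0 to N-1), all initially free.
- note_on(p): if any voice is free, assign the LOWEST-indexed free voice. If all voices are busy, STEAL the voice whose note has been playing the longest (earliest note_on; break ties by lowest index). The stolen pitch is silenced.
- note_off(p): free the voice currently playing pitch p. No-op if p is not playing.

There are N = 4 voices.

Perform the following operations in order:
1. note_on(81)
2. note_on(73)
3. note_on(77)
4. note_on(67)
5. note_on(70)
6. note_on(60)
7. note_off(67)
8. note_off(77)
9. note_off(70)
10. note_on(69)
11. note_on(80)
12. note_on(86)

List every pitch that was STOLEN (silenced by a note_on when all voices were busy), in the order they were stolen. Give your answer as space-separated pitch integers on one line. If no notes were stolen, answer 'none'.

Op 1: note_on(81): voice 0 is free -> assigned | voices=[81 - - -]
Op 2: note_on(73): voice 1 is free -> assigned | voices=[81 73 - -]
Op 3: note_on(77): voice 2 is free -> assigned | voices=[81 73 77 -]
Op 4: note_on(67): voice 3 is free -> assigned | voices=[81 73 77 67]
Op 5: note_on(70): all voices busy, STEAL voice 0 (pitch 81, oldest) -> assign | voices=[70 73 77 67]
Op 6: note_on(60): all voices busy, STEAL voice 1 (pitch 73, oldest) -> assign | voices=[70 60 77 67]
Op 7: note_off(67): free voice 3 | voices=[70 60 77 -]
Op 8: note_off(77): free voice 2 | voices=[70 60 - -]
Op 9: note_off(70): free voice 0 | voices=[- 60 - -]
Op 10: note_on(69): voice 0 is free -> assigned | voices=[69 60 - -]
Op 11: note_on(80): voice 2 is free -> assigned | voices=[69 60 80 -]
Op 12: note_on(86): voice 3 is free -> assigned | voices=[69 60 80 86]

Answer: 81 73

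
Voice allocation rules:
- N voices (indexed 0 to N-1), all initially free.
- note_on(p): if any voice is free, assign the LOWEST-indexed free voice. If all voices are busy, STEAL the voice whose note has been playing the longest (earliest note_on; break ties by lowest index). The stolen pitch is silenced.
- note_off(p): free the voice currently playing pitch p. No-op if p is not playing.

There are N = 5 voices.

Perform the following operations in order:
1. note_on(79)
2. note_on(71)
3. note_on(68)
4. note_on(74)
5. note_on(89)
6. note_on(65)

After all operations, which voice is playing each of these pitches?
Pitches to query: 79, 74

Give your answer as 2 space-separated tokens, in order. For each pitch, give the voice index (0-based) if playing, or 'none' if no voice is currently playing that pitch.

Op 1: note_on(79): voice 0 is free -> assigned | voices=[79 - - - -]
Op 2: note_on(71): voice 1 is free -> assigned | voices=[79 71 - - -]
Op 3: note_on(68): voice 2 is free -> assigned | voices=[79 71 68 - -]
Op 4: note_on(74): voice 3 is free -> assigned | voices=[79 71 68 74 -]
Op 5: note_on(89): voice 4 is free -> assigned | voices=[79 71 68 74 89]
Op 6: note_on(65): all voices busy, STEAL voice 0 (pitch 79, oldest) -> assign | voices=[65 71 68 74 89]

Answer: none 3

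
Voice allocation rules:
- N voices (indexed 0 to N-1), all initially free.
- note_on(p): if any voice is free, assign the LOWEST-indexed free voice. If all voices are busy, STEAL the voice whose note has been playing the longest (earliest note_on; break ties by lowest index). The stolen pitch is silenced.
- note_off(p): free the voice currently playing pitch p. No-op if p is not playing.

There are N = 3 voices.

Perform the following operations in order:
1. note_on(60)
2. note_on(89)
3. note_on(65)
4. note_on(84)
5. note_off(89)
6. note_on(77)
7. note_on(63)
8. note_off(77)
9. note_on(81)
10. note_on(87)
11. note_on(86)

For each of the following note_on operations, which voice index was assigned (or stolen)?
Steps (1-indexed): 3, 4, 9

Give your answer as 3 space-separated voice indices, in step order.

Op 1: note_on(60): voice 0 is free -> assigned | voices=[60 - -]
Op 2: note_on(89): voice 1 is free -> assigned | voices=[60 89 -]
Op 3: note_on(65): voice 2 is free -> assigned | voices=[60 89 65]
Op 4: note_on(84): all voices busy, STEAL voice 0 (pitch 60, oldest) -> assign | voices=[84 89 65]
Op 5: note_off(89): free voice 1 | voices=[84 - 65]
Op 6: note_on(77): voice 1 is free -> assigned | voices=[84 77 65]
Op 7: note_on(63): all voices busy, STEAL voice 2 (pitch 65, oldest) -> assign | voices=[84 77 63]
Op 8: note_off(77): free voice 1 | voices=[84 - 63]
Op 9: note_on(81): voice 1 is free -> assigned | voices=[84 81 63]
Op 10: note_on(87): all voices busy, STEAL voice 0 (pitch 84, oldest) -> assign | voices=[87 81 63]
Op 11: note_on(86): all voices busy, STEAL voice 2 (pitch 63, oldest) -> assign | voices=[87 81 86]

Answer: 2 0 1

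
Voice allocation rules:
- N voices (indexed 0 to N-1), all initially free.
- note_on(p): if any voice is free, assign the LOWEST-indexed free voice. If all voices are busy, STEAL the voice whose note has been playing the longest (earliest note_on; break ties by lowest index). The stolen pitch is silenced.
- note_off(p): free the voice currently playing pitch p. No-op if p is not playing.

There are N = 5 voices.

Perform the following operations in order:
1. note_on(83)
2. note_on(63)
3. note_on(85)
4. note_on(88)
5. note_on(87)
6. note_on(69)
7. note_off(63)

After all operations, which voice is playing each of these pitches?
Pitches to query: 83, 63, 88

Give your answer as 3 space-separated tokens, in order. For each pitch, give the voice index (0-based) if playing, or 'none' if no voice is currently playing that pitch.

Answer: none none 3

Derivation:
Op 1: note_on(83): voice 0 is free -> assigned | voices=[83 - - - -]
Op 2: note_on(63): voice 1 is free -> assigned | voices=[83 63 - - -]
Op 3: note_on(85): voice 2 is free -> assigned | voices=[83 63 85 - -]
Op 4: note_on(88): voice 3 is free -> assigned | voices=[83 63 85 88 -]
Op 5: note_on(87): voice 4 is free -> assigned | voices=[83 63 85 88 87]
Op 6: note_on(69): all voices busy, STEAL voice 0 (pitch 83, oldest) -> assign | voices=[69 63 85 88 87]
Op 7: note_off(63): free voice 1 | voices=[69 - 85 88 87]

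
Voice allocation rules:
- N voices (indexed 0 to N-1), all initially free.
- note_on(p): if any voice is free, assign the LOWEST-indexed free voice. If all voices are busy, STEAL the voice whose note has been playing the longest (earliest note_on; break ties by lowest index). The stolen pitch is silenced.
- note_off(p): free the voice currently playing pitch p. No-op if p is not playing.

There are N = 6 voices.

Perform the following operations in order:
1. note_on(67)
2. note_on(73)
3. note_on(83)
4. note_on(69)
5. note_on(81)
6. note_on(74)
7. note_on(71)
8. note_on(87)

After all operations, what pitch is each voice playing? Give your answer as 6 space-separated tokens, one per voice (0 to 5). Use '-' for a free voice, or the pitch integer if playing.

Answer: 71 87 83 69 81 74

Derivation:
Op 1: note_on(67): voice 0 is free -> assigned | voices=[67 - - - - -]
Op 2: note_on(73): voice 1 is free -> assigned | voices=[67 73 - - - -]
Op 3: note_on(83): voice 2 is free -> assigned | voices=[67 73 83 - - -]
Op 4: note_on(69): voice 3 is free -> assigned | voices=[67 73 83 69 - -]
Op 5: note_on(81): voice 4 is free -> assigned | voices=[67 73 83 69 81 -]
Op 6: note_on(74): voice 5 is free -> assigned | voices=[67 73 83 69 81 74]
Op 7: note_on(71): all voices busy, STEAL voice 0 (pitch 67, oldest) -> assign | voices=[71 73 83 69 81 74]
Op 8: note_on(87): all voices busy, STEAL voice 1 (pitch 73, oldest) -> assign | voices=[71 87 83 69 81 74]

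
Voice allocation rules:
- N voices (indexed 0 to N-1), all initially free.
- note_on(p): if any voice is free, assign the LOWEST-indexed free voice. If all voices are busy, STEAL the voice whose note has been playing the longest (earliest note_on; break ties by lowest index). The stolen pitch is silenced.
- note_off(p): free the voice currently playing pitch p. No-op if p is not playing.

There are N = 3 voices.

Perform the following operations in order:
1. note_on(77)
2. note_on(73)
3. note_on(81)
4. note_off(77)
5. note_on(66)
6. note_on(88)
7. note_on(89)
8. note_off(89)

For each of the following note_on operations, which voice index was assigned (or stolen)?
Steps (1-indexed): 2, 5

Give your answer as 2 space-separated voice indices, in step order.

Answer: 1 0

Derivation:
Op 1: note_on(77): voice 0 is free -> assigned | voices=[77 - -]
Op 2: note_on(73): voice 1 is free -> assigned | voices=[77 73 -]
Op 3: note_on(81): voice 2 is free -> assigned | voices=[77 73 81]
Op 4: note_off(77): free voice 0 | voices=[- 73 81]
Op 5: note_on(66): voice 0 is free -> assigned | voices=[66 73 81]
Op 6: note_on(88): all voices busy, STEAL voice 1 (pitch 73, oldest) -> assign | voices=[66 88 81]
Op 7: note_on(89): all voices busy, STEAL voice 2 (pitch 81, oldest) -> assign | voices=[66 88 89]
Op 8: note_off(89): free voice 2 | voices=[66 88 -]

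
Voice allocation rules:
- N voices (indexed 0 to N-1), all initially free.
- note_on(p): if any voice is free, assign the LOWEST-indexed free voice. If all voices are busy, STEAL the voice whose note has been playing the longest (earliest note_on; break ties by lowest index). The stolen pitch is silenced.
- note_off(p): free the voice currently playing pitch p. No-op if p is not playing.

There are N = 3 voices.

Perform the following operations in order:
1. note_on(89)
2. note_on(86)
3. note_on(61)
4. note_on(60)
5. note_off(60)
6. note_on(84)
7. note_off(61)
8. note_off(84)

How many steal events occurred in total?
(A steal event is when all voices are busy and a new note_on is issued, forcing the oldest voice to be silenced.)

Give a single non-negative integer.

Answer: 1

Derivation:
Op 1: note_on(89): voice 0 is free -> assigned | voices=[89 - -]
Op 2: note_on(86): voice 1 is free -> assigned | voices=[89 86 -]
Op 3: note_on(61): voice 2 is free -> assigned | voices=[89 86 61]
Op 4: note_on(60): all voices busy, STEAL voice 0 (pitch 89, oldest) -> assign | voices=[60 86 61]
Op 5: note_off(60): free voice 0 | voices=[- 86 61]
Op 6: note_on(84): voice 0 is free -> assigned | voices=[84 86 61]
Op 7: note_off(61): free voice 2 | voices=[84 86 -]
Op 8: note_off(84): free voice 0 | voices=[- 86 -]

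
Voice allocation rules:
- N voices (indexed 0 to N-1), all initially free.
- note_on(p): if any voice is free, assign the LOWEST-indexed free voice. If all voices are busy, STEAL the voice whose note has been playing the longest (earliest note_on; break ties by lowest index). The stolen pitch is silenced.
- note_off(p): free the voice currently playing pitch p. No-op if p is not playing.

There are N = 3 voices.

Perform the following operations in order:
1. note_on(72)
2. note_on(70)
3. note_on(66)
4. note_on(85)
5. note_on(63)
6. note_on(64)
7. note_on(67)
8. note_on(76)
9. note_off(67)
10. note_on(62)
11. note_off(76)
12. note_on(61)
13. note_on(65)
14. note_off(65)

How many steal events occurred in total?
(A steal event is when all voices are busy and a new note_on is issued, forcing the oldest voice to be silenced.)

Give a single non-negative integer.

Answer: 6

Derivation:
Op 1: note_on(72): voice 0 is free -> assigned | voices=[72 - -]
Op 2: note_on(70): voice 1 is free -> assigned | voices=[72 70 -]
Op 3: note_on(66): voice 2 is free -> assigned | voices=[72 70 66]
Op 4: note_on(85): all voices busy, STEAL voice 0 (pitch 72, oldest) -> assign | voices=[85 70 66]
Op 5: note_on(63): all voices busy, STEAL voice 1 (pitch 70, oldest) -> assign | voices=[85 63 66]
Op 6: note_on(64): all voices busy, STEAL voice 2 (pitch 66, oldest) -> assign | voices=[85 63 64]
Op 7: note_on(67): all voices busy, STEAL voice 0 (pitch 85, oldest) -> assign | voices=[67 63 64]
Op 8: note_on(76): all voices busy, STEAL voice 1 (pitch 63, oldest) -> assign | voices=[67 76 64]
Op 9: note_off(67): free voice 0 | voices=[- 76 64]
Op 10: note_on(62): voice 0 is free -> assigned | voices=[62 76 64]
Op 11: note_off(76): free voice 1 | voices=[62 - 64]
Op 12: note_on(61): voice 1 is free -> assigned | voices=[62 61 64]
Op 13: note_on(65): all voices busy, STEAL voice 2 (pitch 64, oldest) -> assign | voices=[62 61 65]
Op 14: note_off(65): free voice 2 | voices=[62 61 -]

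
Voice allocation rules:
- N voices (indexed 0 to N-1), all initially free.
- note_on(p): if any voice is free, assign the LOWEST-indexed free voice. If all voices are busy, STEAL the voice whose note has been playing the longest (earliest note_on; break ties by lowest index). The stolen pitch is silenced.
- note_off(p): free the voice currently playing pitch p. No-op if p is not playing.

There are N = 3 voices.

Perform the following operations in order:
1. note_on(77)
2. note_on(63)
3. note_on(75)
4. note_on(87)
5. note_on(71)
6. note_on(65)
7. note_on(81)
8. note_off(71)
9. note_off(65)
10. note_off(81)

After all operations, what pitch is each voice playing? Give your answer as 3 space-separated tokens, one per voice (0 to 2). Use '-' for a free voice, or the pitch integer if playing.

Answer: - - -

Derivation:
Op 1: note_on(77): voice 0 is free -> assigned | voices=[77 - -]
Op 2: note_on(63): voice 1 is free -> assigned | voices=[77 63 -]
Op 3: note_on(75): voice 2 is free -> assigned | voices=[77 63 75]
Op 4: note_on(87): all voices busy, STEAL voice 0 (pitch 77, oldest) -> assign | voices=[87 63 75]
Op 5: note_on(71): all voices busy, STEAL voice 1 (pitch 63, oldest) -> assign | voices=[87 71 75]
Op 6: note_on(65): all voices busy, STEAL voice 2 (pitch 75, oldest) -> assign | voices=[87 71 65]
Op 7: note_on(81): all voices busy, STEAL voice 0 (pitch 87, oldest) -> assign | voices=[81 71 65]
Op 8: note_off(71): free voice 1 | voices=[81 - 65]
Op 9: note_off(65): free voice 2 | voices=[81 - -]
Op 10: note_off(81): free voice 0 | voices=[- - -]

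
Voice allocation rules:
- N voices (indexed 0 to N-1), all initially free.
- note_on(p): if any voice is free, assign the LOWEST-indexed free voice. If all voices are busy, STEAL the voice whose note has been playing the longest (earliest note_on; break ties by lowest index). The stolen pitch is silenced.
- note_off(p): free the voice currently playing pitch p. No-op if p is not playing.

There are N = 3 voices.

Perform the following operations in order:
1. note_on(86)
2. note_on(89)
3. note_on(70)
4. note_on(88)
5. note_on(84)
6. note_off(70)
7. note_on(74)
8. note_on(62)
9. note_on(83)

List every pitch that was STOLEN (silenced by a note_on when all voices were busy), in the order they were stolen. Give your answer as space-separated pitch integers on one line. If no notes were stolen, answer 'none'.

Op 1: note_on(86): voice 0 is free -> assigned | voices=[86 - -]
Op 2: note_on(89): voice 1 is free -> assigned | voices=[86 89 -]
Op 3: note_on(70): voice 2 is free -> assigned | voices=[86 89 70]
Op 4: note_on(88): all voices busy, STEAL voice 0 (pitch 86, oldest) -> assign | voices=[88 89 70]
Op 5: note_on(84): all voices busy, STEAL voice 1 (pitch 89, oldest) -> assign | voices=[88 84 70]
Op 6: note_off(70): free voice 2 | voices=[88 84 -]
Op 7: note_on(74): voice 2 is free -> assigned | voices=[88 84 74]
Op 8: note_on(62): all voices busy, STEAL voice 0 (pitch 88, oldest) -> assign | voices=[62 84 74]
Op 9: note_on(83): all voices busy, STEAL voice 1 (pitch 84, oldest) -> assign | voices=[62 83 74]

Answer: 86 89 88 84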